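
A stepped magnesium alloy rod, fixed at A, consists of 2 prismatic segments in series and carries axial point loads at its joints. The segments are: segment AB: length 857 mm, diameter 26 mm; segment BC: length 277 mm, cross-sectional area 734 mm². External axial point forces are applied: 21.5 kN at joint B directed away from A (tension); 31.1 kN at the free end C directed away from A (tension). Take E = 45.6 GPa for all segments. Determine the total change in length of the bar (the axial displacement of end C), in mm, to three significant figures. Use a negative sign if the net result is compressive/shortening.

2.12 mm

Internal axial forces (sectioning from the free end, tension +): N_BC = 31.1 kN, N_AB = 52.6 kN.
A_AB = 530.9 mm².
δ_AB = 52600·857/(530.9·45600) = 1.862 mm
δ_BC = 31100·277/(734·45600) = 0.2574 mm
δ = Σδ_i = 2.119 mm.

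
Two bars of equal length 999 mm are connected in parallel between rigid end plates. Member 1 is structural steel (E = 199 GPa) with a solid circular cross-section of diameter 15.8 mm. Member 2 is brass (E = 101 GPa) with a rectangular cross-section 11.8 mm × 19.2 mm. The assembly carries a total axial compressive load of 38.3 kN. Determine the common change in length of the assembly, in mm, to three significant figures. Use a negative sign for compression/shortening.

A_1 = 196.1 mm².
A_2 = 226.6 mm².
Equal strain + equilibrium ⇒ each member carries load in proportion to AE: A₁E₁ = 39020000 N, A₂E₂ = 22880000 N, ΣAE = 61900000 N.
δ = PL/ΣAE = -38300·999/61900000 = -0.6181 mm.

-0.618 mm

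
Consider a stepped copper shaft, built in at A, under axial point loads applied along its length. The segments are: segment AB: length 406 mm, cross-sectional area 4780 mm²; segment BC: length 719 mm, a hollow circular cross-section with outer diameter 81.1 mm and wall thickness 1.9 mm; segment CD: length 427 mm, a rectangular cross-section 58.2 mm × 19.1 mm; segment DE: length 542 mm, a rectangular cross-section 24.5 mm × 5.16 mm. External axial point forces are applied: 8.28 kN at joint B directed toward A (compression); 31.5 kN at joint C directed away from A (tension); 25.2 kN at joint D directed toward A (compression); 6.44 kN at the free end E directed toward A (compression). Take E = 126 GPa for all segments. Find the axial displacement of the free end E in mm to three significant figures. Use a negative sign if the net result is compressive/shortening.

-0.323 mm

Internal axial forces (sectioning from the free end, tension +): N_DE = -6.44 kN, N_CD = -31.64 kN, N_BC = -0.14 kN, N_AB = -8.42 kN.
A_BC = 472.7 mm².
A_CD = 1112 mm².
A_DE = 126.4 mm².
δ_AB = -8420·406/(4780·126000) = -0.005676 mm
δ_BC = -140·719/(472.7·126000) = -0.00169 mm
δ_CD = -31640·427/(1112·126000) = -0.09646 mm
δ_DE = -6440·542/(126.4·126000) = -0.2191 mm
δ = Σδ_i = -0.323 mm.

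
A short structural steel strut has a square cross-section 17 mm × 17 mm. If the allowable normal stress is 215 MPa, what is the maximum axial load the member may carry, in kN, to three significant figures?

62.1 kN

A = 289 mm².
P_max = σ_allow · A = 215 · 289 = 62140 N = 62.13 kN.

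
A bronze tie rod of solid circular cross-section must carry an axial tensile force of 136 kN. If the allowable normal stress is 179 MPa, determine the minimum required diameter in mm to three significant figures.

Required area A ≥ P/σ_allow = 136000/179 = 759.8 mm².
For a solid circular section, d ≥ √(4A/π) = 31.1 mm.

31.1 mm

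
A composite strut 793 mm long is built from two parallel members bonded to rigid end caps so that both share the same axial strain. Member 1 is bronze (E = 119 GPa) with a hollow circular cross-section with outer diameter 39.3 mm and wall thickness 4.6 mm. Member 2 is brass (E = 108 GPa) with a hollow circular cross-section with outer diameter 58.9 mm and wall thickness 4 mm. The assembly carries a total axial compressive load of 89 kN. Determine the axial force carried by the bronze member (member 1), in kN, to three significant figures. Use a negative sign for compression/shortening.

A_1 = 501.5 mm².
A_2 = 689.9 mm².
Equal strain + equilibrium ⇒ each member carries load in proportion to AE: A₁E₁ = 59670000 N, A₂E₂ = 74510000 N, ΣAE = 134200000 N.
F₁ = P·A₁E₁/ΣAE = -89000·59670000/134200000 = -39580 N.

-39.6 kN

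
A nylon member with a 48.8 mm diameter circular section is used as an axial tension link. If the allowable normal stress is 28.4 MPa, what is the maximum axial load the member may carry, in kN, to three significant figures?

53.1 kN

A = 1870 mm².
P_max = σ_allow · A = 28.4 · 1870 = 53120 N = 53.12 kN.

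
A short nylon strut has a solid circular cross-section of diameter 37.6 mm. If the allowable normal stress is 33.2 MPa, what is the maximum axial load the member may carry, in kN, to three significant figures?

36.9 kN

A = 1110 mm².
P_max = σ_allow · A = 33.2 · 1110 = 36860 N = 36.86 kN.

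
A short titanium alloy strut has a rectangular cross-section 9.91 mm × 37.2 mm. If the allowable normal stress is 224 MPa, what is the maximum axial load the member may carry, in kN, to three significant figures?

A = 368.7 mm².
P_max = σ_allow · A = 224 · 368.7 = 82580 N = 82.58 kN.

82.6 kN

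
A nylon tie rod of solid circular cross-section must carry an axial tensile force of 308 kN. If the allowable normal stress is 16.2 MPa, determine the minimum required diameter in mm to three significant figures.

156 mm

Required area A ≥ P/σ_allow = 308000/16.2 = 19010 mm².
For a solid circular section, d ≥ √(4A/π) = 155.6 mm.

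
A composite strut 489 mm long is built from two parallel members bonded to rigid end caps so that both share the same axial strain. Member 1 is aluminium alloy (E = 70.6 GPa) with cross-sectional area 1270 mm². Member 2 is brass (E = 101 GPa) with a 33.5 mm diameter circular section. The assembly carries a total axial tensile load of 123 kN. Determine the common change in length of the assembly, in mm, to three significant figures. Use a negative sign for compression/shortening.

0.337 mm

A_2 = 881.4 mm².
Equal strain + equilibrium ⇒ each member carries load in proportion to AE: A₁E₁ = 89660000 N, A₂E₂ = 89020000 N, ΣAE = 178700000 N.
δ = PL/ΣAE = 123000·489/178700000 = 0.3366 mm.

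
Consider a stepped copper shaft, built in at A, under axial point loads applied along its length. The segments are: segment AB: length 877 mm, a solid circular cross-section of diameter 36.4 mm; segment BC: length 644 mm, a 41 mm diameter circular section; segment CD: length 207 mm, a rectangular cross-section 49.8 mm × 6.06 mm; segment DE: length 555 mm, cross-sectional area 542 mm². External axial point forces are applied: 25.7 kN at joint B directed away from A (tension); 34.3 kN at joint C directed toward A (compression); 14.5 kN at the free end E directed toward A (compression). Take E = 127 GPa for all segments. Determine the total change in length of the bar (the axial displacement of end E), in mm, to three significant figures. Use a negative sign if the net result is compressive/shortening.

-0.536 mm

Internal axial forces (sectioning from the free end, tension +): N_DE = -14.5 kN, N_CD = -14.5 kN, N_BC = -48.8 kN, N_AB = -23.1 kN.
A_AB = 1041 mm².
A_BC = 1320 mm².
A_CD = 301.8 mm².
δ_AB = -23100·877/(1041·127000) = -0.1533 mm
δ_BC = -48800·644/(1320·127000) = -0.1874 mm
δ_CD = -14500·207/(301.8·127000) = -0.07831 mm
δ_DE = -14500·555/(542·127000) = -0.1169 mm
δ = Σδ_i = -0.5359 mm.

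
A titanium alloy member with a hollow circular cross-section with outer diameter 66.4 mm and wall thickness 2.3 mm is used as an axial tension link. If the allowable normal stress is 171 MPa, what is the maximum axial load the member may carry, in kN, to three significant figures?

A = 463.2 mm².
P_max = σ_allow · A = 171 · 463.2 = 79200 N = 79.2 kN.

79.2 kN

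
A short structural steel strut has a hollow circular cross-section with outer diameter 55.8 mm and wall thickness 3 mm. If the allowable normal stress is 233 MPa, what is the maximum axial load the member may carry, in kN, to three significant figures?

A = 497.6 mm².
P_max = σ_allow · A = 233 · 497.6 = 115900 N = 115.9 kN.

116 kN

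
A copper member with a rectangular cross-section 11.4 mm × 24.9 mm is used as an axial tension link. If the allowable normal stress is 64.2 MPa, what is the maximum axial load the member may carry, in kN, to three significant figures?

A = 283.9 mm².
P_max = σ_allow · A = 64.2 · 283.9 = 18220 N = 18.22 kN.

18.2 kN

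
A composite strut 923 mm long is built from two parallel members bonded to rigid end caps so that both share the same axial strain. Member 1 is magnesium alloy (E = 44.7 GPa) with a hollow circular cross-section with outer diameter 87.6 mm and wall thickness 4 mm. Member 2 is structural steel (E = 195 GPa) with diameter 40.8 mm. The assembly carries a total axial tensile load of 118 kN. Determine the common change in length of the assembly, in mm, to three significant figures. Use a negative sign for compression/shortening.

0.361 mm

A_1 = 1051 mm².
A_2 = 1307 mm².
Equal strain + equilibrium ⇒ each member carries load in proportion to AE: A₁E₁ = 46960000 N, A₂E₂ = 254900000 N, ΣAE = 301900000 N.
δ = PL/ΣAE = 118000·923/301900000 = 0.3608 mm.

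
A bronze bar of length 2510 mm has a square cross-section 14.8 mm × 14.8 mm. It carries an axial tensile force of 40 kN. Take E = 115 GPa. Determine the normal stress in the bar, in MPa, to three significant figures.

A = 219 mm².
σ = N/A = 40000/219 = 182.6 MPa.

183 MPa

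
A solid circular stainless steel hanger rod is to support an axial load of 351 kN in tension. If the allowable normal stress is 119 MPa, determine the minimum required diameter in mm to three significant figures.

Required area A ≥ P/σ_allow = 351000/119 = 2950 mm².
For a solid circular section, d ≥ √(4A/π) = 61.28 mm.

61.3 mm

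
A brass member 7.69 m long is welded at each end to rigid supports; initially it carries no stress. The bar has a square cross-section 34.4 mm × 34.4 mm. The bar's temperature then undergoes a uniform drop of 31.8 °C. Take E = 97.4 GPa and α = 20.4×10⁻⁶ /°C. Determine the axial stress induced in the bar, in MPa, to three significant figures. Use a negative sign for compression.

Free thermal expansion αLΔT = 20.4e-6 · 7690 · -31.8 = -4.989 mm.
The walls impose strain ε = −(-4.989)/7690 = 6.4872e-04; σ = Eε = 97400 · 6.4872e-04 = 63.19 MPa.

63.2 MPa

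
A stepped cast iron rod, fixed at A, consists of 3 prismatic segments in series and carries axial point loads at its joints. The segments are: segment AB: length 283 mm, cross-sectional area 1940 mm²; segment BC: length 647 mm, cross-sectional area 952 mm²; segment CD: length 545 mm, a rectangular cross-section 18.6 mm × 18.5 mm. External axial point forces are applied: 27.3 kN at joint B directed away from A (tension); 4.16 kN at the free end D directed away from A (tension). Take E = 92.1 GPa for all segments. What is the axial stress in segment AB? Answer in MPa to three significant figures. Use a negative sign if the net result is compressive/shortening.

16.2 MPa

Internal axial forces (sectioning from the free end, tension +): N_CD = 4.16 kN, N_BC = 4.16 kN, N_AB = 31.46 kN.
σ_AB = N_AB/A_AB = 31460/1940 = 16.22 MPa.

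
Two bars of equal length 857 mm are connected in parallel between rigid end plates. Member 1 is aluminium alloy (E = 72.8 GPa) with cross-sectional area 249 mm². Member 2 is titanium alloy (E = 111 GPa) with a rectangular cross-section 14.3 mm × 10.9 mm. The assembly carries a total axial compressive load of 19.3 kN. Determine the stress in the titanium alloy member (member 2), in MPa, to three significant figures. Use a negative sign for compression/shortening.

-60.5 MPa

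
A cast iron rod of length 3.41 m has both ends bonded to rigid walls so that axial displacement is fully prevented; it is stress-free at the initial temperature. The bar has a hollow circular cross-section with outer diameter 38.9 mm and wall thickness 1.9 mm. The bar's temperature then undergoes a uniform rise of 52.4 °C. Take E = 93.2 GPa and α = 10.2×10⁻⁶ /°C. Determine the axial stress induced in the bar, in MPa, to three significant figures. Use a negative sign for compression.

-49.8 MPa

Free thermal expansion αLΔT = 10.2e-6 · 3410 · 52.4 = 1.823 mm.
The walls impose strain ε = −(1.823)/3410 = -5.3448e-04; σ = Eε = 93200 · -5.3448e-04 = -49.81 MPa.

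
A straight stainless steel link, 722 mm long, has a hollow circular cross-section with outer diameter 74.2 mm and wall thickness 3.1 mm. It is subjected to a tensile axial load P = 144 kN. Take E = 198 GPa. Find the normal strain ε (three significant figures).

A = 692.4 mm².
σ = N/A = 208 MPa; ε = σ/E = 208/198000 = 1.050e-03.

0.00105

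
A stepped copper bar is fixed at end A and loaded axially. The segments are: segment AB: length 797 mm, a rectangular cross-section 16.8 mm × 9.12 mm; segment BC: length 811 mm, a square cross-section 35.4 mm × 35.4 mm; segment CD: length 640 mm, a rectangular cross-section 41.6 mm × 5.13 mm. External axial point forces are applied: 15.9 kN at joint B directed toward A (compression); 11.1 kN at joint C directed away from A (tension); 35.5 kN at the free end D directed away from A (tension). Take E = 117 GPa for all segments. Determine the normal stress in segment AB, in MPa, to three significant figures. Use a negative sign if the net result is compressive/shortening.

200 MPa

Internal axial forces (sectioning from the free end, tension +): N_CD = 35.5 kN, N_BC = 46.6 kN, N_AB = 30.7 kN.
A_AB = 153.2 mm².
σ_AB = N_AB/A_AB = 30700/153.2 = 200.4 MPa.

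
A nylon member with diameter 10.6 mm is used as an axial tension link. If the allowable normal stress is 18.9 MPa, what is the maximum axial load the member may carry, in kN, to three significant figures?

A = 88.25 mm².
P_max = σ_allow · A = 18.9 · 88.25 = 1668 N = 1.668 kN.

1.67 kN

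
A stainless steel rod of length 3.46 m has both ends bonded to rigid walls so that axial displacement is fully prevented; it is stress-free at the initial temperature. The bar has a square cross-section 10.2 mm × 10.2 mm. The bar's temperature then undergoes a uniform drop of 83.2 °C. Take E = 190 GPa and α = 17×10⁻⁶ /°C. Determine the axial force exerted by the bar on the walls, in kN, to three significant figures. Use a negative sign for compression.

28.0 kN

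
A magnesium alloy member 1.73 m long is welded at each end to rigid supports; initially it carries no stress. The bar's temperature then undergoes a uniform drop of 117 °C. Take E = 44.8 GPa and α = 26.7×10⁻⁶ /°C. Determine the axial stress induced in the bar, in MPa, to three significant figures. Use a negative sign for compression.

Free thermal expansion αLΔT = 26.7e-6 · 1730 · -117 = -5.404 mm.
The walls impose strain ε = −(-5.404)/1730 = 3.1239e-03; σ = Eε = 44800 · 3.1239e-03 = 140 MPa.

140 MPa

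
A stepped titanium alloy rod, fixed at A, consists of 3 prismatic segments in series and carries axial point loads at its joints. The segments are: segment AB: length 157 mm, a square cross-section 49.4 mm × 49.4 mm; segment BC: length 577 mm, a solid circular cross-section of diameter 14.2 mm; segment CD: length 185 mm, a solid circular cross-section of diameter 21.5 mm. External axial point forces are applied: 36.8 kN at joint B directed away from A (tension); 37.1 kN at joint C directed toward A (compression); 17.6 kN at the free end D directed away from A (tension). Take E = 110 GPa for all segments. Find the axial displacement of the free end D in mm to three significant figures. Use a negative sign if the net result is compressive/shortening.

Internal axial forces (sectioning from the free end, tension +): N_CD = 17.6 kN, N_BC = -19.5 kN, N_AB = 17.3 kN.
A_AB = 2440 mm².
A_BC = 158.4 mm².
A_CD = 363.1 mm².
δ_AB = 17300·157/(2440·110000) = 0.01012 mm
δ_BC = -19500·577/(158.4·110000) = -0.6459 mm
δ_CD = 17600·185/(363.1·110000) = 0.08153 mm
δ = Σδ_i = -0.5542 mm.

-0.554 mm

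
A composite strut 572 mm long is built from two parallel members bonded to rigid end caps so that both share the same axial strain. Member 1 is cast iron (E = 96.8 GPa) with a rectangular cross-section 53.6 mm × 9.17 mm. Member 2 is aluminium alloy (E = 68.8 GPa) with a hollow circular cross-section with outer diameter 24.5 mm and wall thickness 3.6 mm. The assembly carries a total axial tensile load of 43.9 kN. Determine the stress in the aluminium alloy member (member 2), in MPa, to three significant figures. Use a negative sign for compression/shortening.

A_1 = 491.5 mm².
A_2 = 236.4 mm².
Equal strain + equilibrium ⇒ each member carries load in proportion to AE: A₁E₁ = 47580000 N, A₂E₂ = 16260000 N, ΣAE = 63840000 N.
σ₂ = P·E₂/ΣAE = 43900·68800/63840000 = 47.31 MPa.

47.3 MPa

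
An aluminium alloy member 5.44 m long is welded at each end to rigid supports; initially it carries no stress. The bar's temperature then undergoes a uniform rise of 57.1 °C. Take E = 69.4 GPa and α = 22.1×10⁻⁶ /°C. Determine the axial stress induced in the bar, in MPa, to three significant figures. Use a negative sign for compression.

-87.6 MPa

Free thermal expansion αLΔT = 22.1e-6 · 5440 · 57.1 = 6.865 mm.
The walls impose strain ε = −(6.865)/5440 = -1.2619e-03; σ = Eε = 69400 · -1.2619e-03 = -87.58 MPa.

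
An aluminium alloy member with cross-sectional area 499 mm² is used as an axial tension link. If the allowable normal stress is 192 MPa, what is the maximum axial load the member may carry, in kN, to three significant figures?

95.8 kN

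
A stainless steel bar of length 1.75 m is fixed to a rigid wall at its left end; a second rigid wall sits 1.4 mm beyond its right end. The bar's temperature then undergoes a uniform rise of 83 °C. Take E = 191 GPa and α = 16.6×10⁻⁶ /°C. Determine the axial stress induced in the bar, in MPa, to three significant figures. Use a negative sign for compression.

Free thermal expansion αLΔT = 16.6e-6 · 1750 · 83 = 2.411 mm.
The walls engage after the gap closes; constrained expansion = 2.411 − 1.4 = 1.011 mm.
The walls impose strain ε = −(1.011)/1750 = -5.7780e-04; σ = Eε = 191000 · -5.7780e-04 = -110.4 MPa.

-110 MPa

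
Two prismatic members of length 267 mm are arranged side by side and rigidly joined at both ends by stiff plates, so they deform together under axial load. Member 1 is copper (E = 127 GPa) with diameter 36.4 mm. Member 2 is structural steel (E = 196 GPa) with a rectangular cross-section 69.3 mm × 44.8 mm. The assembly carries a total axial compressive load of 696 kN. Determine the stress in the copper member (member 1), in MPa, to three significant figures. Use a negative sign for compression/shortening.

A_1 = 1041 mm².
A_2 = 3105 mm².
Equal strain + equilibrium ⇒ each member carries load in proportion to AE: A₁E₁ = 132200000 N, A₂E₂ = 608500000 N, ΣAE = 740700000 N.
σ₁ = P·E₁/ΣAE = -696000·127000/740700000 = -119.3 MPa.

-119 MPa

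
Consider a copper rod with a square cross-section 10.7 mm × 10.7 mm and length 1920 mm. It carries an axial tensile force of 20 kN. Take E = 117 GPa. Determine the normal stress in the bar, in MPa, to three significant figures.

A = 114.5 mm².
σ = N/A = 20000/114.5 = 174.7 MPa.

175 MPa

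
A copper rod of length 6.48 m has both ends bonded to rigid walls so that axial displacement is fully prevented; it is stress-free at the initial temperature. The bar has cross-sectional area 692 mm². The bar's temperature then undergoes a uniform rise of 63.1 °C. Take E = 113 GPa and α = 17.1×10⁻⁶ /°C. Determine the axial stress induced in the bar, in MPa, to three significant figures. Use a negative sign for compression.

Free thermal expansion αLΔT = 17.1e-6 · 6480 · 63.1 = 6.992 mm.
The walls impose strain ε = −(6.992)/6480 = -1.0790e-03; σ = Eε = 113000 · -1.0790e-03 = -121.9 MPa.

-122 MPa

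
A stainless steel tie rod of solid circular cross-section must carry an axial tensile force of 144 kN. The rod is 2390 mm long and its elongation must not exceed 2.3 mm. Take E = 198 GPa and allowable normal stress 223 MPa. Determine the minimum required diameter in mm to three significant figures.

31.0 mm

Required area A ≥ P/σ_allow = 144000/223 = 645.7 mm².
For a solid circular section, d ≥ √(4A/π) = 28.67 mm.
Elongation limit: A ≥ PL/(Eδ_allow) = 144000·2390/(198000·2.3) = 755.7 mm² ⇒ d ≥ 31.02 mm.
The elongation limit governs.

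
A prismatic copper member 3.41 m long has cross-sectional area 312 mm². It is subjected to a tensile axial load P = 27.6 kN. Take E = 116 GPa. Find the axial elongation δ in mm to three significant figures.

δ_mech = NL/(AE) = 27600·3410/(312·116000) = 2.6 mm.

2.60 mm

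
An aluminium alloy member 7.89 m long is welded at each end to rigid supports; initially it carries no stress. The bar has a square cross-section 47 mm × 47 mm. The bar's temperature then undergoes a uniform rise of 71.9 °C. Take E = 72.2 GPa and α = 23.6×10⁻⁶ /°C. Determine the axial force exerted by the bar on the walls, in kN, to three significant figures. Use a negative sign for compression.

Free thermal expansion αLΔT = 23.6e-6 · 7890 · 71.9 = 13.39 mm.
The walls impose strain ε = −(13.39)/7890 = -1.6968e-03; σ = Eε = 72200 · -1.6968e-03 = -122.5 MPa.
Wall reaction R = σ·A = -122.5·2209 = -270600 N = -270.6 kN.

-271 kN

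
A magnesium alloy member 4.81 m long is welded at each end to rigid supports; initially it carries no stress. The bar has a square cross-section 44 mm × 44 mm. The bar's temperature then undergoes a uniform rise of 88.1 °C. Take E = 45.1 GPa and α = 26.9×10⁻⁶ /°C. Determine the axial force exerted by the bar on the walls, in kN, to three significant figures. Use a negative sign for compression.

-207 kN

Free thermal expansion αLΔT = 26.9e-6 · 4810 · 88.1 = 11.4 mm.
The walls impose strain ε = −(11.4)/4810 = -2.3699e-03; σ = Eε = 45100 · -2.3699e-03 = -106.9 MPa.
Wall reaction R = σ·A = -106.9·1936 = -206900 N = -206.9 kN.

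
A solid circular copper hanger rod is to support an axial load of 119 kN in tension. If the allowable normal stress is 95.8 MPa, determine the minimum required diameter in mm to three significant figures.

Required area A ≥ P/σ_allow = 119000/95.8 = 1242 mm².
For a solid circular section, d ≥ √(4A/π) = 39.77 mm.

39.8 mm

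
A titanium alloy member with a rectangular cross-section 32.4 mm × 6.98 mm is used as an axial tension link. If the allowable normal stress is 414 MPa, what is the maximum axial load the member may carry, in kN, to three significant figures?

A = 226.2 mm².
P_max = σ_allow · A = 414 · 226.2 = 93630 N = 93.63 kN.

93.6 kN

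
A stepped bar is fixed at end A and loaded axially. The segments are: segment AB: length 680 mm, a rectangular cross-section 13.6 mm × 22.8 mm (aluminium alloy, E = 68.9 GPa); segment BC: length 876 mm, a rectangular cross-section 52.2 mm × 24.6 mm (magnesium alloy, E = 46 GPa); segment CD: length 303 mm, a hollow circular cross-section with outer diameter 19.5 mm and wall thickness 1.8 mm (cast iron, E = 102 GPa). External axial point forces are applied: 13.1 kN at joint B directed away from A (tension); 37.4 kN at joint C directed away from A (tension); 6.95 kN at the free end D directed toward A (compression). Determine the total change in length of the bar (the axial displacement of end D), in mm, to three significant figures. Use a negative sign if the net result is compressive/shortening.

1.63 mm

Internal axial forces (sectioning from the free end, tension +): N_CD = -6.95 kN, N_BC = 30.45 kN, N_AB = 43.55 kN.
A_AB = 310.1 mm².
A_BC = 1284 mm².
A_CD = 100.1 mm².
δ_AB = 43550·680/(310.1·68900) = 1.386 mm
δ_BC = 30450·876/(1284·46000) = 0.4516 mm
δ_CD = -6950·303/(100.1·102000) = -0.2063 mm
δ = Σδ_i = 1.631 mm.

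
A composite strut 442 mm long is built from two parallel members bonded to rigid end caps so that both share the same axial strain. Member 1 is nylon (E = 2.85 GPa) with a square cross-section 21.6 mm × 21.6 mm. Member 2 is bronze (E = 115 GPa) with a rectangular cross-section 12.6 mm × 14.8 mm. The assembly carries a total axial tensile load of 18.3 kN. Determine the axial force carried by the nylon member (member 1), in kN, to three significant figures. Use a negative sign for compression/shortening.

1.07 kN

A_1 = 466.6 mm².
A_2 = 186.5 mm².
Equal strain + equilibrium ⇒ each member carries load in proportion to AE: A₁E₁ = 1330000 N, A₂E₂ = 21450000 N, ΣAE = 22770000 N.
F₁ = P·A₁E₁/ΣAE = 18300·1330000/22770000 = 1068 N.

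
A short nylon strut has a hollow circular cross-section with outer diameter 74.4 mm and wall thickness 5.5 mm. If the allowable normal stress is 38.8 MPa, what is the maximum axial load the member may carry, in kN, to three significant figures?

A = 1191 mm².
P_max = σ_allow · A = 38.8 · 1191 = 46190 N = 46.19 kN.

46.2 kN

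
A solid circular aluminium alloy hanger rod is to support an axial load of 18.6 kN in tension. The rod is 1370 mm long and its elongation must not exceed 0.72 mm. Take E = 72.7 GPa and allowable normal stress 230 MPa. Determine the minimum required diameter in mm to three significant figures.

Required area A ≥ P/σ_allow = 18600/230 = 80.87 mm².
For a solid circular section, d ≥ √(4A/π) = 10.15 mm.
Elongation limit: A ≥ PL/(Eδ_allow) = 18600·1370/(72700·0.72) = 486.8 mm² ⇒ d ≥ 24.9 mm.
The elongation limit governs.

24.9 mm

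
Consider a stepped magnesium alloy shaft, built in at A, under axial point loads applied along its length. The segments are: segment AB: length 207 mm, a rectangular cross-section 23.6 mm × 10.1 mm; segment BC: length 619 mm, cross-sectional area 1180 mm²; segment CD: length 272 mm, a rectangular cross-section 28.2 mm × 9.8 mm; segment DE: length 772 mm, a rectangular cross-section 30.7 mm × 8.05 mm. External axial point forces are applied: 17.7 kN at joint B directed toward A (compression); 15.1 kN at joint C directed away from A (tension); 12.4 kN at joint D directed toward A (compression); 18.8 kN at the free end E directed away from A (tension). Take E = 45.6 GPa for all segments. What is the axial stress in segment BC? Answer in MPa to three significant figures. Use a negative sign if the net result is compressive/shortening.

18.2 MPa

Internal axial forces (sectioning from the free end, tension +): N_DE = 18.8 kN, N_CD = 6.4 kN, N_BC = 21.5 kN, N_AB = 3.8 kN.
σ_BC = N_BC/A_BC = 21500/1180 = 18.22 MPa.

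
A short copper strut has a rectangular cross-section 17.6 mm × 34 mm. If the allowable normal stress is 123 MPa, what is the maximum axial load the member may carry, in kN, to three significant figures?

A = 598.4 mm².
P_max = σ_allow · A = 123 · 598.4 = 73600 N = 73.6 kN.

73.6 kN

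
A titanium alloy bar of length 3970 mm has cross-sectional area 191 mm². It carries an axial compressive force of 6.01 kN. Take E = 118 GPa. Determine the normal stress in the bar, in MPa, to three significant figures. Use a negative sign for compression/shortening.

σ = N/A = -6010/191 = -31.47 MPa.

-31.5 MPa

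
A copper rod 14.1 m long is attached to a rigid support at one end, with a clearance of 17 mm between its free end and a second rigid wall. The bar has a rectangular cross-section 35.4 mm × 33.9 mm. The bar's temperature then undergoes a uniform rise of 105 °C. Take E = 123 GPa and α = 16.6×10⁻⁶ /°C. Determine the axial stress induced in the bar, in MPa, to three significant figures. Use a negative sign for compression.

-66.1 MPa

Free thermal expansion αLΔT = 16.6e-6 · 14100 · 105 = 24.58 mm.
The walls engage after the gap closes; constrained expansion = 24.58 − 17 = 7.576 mm.
The walls impose strain ε = −(7.576)/14100 = -5.3733e-04; σ = Eε = 123000 · -5.3733e-04 = -66.09 MPa.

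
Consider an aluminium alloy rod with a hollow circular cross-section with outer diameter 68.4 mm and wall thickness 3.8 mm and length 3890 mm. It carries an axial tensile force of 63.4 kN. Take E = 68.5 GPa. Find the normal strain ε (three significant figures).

0.00120

A = 771.2 mm².
σ = N/A = 82.21 MPa; ε = σ/E = 82.21/68500 = 1.200e-03.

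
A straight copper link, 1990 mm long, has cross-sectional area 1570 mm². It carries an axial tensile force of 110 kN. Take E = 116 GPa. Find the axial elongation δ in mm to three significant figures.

1.20 mm

δ_mech = NL/(AE) = 110000·1990/(1570·116000) = 1.202 mm.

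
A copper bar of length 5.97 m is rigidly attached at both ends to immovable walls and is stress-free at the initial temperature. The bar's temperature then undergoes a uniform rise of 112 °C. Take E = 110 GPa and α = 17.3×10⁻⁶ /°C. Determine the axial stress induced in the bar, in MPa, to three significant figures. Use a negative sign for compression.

-213 MPa

Free thermal expansion αLΔT = 17.3e-6 · 5970 · 112 = 11.57 mm.
The walls impose strain ε = −(11.57)/5970 = -1.9376e-03; σ = Eε = 110000 · -1.9376e-03 = -213.1 MPa.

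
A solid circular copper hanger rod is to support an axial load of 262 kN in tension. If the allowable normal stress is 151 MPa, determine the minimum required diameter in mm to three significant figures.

Required area A ≥ P/σ_allow = 262000/151 = 1735 mm².
For a solid circular section, d ≥ √(4A/π) = 47 mm.

47.0 mm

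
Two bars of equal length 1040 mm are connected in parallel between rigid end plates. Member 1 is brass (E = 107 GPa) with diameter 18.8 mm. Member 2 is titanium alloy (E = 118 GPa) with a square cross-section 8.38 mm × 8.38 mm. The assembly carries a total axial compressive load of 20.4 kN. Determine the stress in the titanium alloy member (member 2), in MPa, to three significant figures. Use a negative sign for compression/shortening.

A_1 = 277.6 mm².
A_2 = 70.22 mm².
Equal strain + equilibrium ⇒ each member carries load in proportion to AE: A₁E₁ = 29700000 N, A₂E₂ = 8286000 N, ΣAE = 37990000 N.
σ₂ = P·E₂/ΣAE = -20400·118000/37990000 = -63.37 MPa.

-63.4 MPa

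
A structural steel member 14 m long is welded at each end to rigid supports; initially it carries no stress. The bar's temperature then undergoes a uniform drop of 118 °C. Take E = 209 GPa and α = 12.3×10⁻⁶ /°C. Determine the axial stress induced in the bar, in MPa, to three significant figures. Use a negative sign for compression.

Free thermal expansion αLΔT = 12.3e-6 · 14000 · -118 = -20.32 mm.
The walls impose strain ε = −(-20.32)/14000 = 1.4514e-03; σ = Eε = 209000 · 1.4514e-03 = 303.3 MPa.

303 MPa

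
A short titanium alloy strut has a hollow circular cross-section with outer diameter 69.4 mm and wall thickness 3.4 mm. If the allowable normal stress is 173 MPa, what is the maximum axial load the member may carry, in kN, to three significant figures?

122 kN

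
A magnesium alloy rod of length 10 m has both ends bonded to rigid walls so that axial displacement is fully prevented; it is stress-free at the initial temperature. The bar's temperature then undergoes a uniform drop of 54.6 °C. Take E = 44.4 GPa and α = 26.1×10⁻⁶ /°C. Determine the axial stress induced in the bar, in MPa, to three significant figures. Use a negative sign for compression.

63.3 MPa

Free thermal expansion αLΔT = 26.1e-6 · 10000 · -54.6 = -14.25 mm.
The walls impose strain ε = −(-14.25)/10000 = 1.4251e-03; σ = Eε = 44400 · 1.4251e-03 = 63.27 MPa.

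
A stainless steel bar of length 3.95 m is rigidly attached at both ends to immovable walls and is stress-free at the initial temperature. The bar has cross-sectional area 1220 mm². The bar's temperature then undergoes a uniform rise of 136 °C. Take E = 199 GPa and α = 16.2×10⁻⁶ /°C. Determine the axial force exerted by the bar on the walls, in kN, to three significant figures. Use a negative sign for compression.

Free thermal expansion αLΔT = 16.2e-6 · 3950 · 136 = 8.703 mm.
The walls impose strain ε = −(8.703)/3950 = -2.2032e-03; σ = Eε = 199000 · -2.2032e-03 = -438.4 MPa.
Wall reaction R = σ·A = -438.4·1220 = -534900 N = -534.9 kN.

-535 kN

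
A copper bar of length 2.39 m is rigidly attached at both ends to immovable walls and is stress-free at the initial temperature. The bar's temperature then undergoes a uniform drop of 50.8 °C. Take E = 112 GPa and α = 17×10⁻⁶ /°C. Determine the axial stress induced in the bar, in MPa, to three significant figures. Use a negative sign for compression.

Free thermal expansion αLΔT = 17e-6 · 2390 · -50.8 = -2.064 mm.
The walls impose strain ε = −(-2.064)/2390 = 8.6360e-04; σ = Eε = 112000 · 8.6360e-04 = 96.72 MPa.

96.7 MPa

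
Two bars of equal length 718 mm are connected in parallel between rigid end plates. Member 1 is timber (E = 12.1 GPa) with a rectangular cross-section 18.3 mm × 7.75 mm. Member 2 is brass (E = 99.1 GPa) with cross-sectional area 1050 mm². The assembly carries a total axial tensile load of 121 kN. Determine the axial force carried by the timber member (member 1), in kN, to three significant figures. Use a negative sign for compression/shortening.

1.96 kN

A_1 = 141.8 mm².
Equal strain + equilibrium ⇒ each member carries load in proportion to AE: A₁E₁ = 1716000 N, A₂E₂ = 104100000 N, ΣAE = 105800000 N.
F₁ = P·A₁E₁/ΣAE = 121000·1716000/105800000 = 1963 N.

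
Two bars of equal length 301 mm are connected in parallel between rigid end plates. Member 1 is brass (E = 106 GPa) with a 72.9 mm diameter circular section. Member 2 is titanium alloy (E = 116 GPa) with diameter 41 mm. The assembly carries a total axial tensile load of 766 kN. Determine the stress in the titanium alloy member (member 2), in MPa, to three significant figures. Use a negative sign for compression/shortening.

149 MPa

A_1 = 4174 mm².
A_2 = 1320 mm².
Equal strain + equilibrium ⇒ each member carries load in proportion to AE: A₁E₁ = 442400000 N, A₂E₂ = 153100000 N, ΣAE = 595600000 N.
σ₂ = P·E₂/ΣAE = 766000·116000/595600000 = 149.2 MPa.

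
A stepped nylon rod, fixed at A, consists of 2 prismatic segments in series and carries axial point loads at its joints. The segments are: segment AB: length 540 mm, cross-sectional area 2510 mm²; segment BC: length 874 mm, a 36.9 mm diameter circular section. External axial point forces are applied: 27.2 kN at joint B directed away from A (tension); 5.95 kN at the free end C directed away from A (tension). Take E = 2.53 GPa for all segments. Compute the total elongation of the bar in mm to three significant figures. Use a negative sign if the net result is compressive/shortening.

4.74 mm

Internal axial forces (sectioning from the free end, tension +): N_BC = 5.95 kN, N_AB = 33.15 kN.
A_BC = 1069 mm².
δ_AB = 33150·540/(2510·2530) = 2.819 mm
δ_BC = 5950·874/(1069·2530) = 1.922 mm
δ = Σδ_i = 4.741 mm.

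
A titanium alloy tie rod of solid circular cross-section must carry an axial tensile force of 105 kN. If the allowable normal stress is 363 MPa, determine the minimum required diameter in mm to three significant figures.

Required area A ≥ P/σ_allow = 105000/363 = 289.3 mm².
For a solid circular section, d ≥ √(4A/π) = 19.19 mm.

19.2 mm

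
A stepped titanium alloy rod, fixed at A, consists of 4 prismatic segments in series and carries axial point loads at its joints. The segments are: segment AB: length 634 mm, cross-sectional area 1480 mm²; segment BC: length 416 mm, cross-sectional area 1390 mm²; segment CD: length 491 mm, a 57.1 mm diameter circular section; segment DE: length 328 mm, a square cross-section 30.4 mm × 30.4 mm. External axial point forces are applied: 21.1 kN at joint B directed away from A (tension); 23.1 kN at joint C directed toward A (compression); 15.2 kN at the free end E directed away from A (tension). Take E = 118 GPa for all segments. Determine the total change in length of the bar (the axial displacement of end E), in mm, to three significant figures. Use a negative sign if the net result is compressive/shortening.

0.0983 mm

Internal axial forces (sectioning from the free end, tension +): N_DE = 15.2 kN, N_CD = 15.2 kN, N_BC = -7.9 kN, N_AB = 13.2 kN.
A_CD = 2561 mm².
A_DE = 924.2 mm².
δ_AB = 13200·634/(1480·118000) = 0.04792 mm
δ_BC = -7900·416/(1390·118000) = -0.02004 mm
δ_CD = 15200·491/(2561·118000) = 0.0247 mm
δ_DE = 15200·328/(924.2·118000) = 0.04572 mm
δ = Σδ_i = 0.0983 mm.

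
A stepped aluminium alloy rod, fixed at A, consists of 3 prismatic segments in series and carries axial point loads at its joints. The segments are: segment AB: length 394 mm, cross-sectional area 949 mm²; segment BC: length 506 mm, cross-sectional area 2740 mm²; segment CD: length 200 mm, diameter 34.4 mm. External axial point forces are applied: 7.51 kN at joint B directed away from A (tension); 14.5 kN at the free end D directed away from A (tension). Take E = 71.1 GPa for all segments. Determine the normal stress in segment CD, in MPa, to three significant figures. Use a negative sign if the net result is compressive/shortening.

Internal axial forces (sectioning from the free end, tension +): N_CD = 14.5 kN, N_BC = 14.5 kN, N_AB = 22.01 kN.
A_CD = 929.4 mm².
σ_CD = N_CD/A_CD = 14500/929.4 = 15.6 MPa.

15.6 MPa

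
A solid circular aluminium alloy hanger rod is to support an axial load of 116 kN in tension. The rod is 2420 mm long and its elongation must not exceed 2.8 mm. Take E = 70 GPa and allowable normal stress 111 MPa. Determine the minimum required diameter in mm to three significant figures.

42.7 mm

Required area A ≥ P/σ_allow = 116000/111 = 1045 mm².
For a solid circular section, d ≥ √(4A/π) = 36.48 mm.
Elongation limit: A ≥ PL/(Eδ_allow) = 116000·2420/(70000·2.8) = 1432 mm² ⇒ d ≥ 42.7 mm.
The elongation limit governs.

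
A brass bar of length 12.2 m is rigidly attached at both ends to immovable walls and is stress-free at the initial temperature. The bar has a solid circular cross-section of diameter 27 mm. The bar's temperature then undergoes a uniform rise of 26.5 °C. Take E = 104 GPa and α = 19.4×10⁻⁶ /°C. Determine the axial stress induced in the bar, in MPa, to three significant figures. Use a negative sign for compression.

-53.5 MPa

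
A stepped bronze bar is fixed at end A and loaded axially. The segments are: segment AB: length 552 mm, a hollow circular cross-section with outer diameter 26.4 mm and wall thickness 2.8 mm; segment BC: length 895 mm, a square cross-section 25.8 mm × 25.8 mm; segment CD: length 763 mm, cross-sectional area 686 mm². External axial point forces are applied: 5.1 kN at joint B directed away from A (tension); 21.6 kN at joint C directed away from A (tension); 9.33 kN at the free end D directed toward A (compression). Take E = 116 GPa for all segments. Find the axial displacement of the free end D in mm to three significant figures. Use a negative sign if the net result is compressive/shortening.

0.451 mm

Internal axial forces (sectioning from the free end, tension +): N_CD = -9.33 kN, N_BC = 12.27 kN, N_AB = 17.37 kN.
A_AB = 207.6 mm².
A_BC = 665.6 mm².
δ_AB = 17370·552/(207.6·116000) = 0.3982 mm
δ_BC = 12270·895/(665.6·116000) = 0.1422 mm
δ_CD = -9330·763/(686·116000) = -0.08946 mm
δ = Σδ_i = 0.4509 mm.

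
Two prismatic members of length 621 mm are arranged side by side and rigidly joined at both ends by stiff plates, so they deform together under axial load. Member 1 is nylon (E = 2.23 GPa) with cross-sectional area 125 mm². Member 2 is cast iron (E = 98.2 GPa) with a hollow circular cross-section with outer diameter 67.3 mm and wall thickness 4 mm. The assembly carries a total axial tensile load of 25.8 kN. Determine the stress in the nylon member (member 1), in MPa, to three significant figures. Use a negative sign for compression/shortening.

0.734 MPa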